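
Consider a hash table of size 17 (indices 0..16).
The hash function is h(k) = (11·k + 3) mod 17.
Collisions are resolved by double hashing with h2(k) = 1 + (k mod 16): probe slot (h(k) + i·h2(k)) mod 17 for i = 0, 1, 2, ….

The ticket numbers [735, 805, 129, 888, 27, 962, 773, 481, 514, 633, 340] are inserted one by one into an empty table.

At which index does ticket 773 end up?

12

Insert 735: h=13, slot 13 empty → index 13.
Insert 805: h=1, slot 1 empty → index 1.
Insert 129: h=11, slot 11 empty → index 11.
Insert 888: h=13, h2=9, slot 13 occupied → index 5.
Insert 27: h=11, h2=12, slot 11 occupied → index 6.
Insert 962: h=11, h2=3, slot 11 occupied → index 14.
Insert 773: h=6, h2=6, slot 6 occupied → index 12.
Insert 481: h=7, slot 7 empty → index 7.
Insert 514: h=13, h2=3, slot 13 occupied → index 16.
Insert 633: h=13, h2=10, slots 13,6,16 occupied → index 9.
Insert 340: h=3, slot 3 empty → index 3.
Table: [-, 805, -, 340, -, 888, 27, 481, -, 633, -, 129, 773, 735, 962, -, 514]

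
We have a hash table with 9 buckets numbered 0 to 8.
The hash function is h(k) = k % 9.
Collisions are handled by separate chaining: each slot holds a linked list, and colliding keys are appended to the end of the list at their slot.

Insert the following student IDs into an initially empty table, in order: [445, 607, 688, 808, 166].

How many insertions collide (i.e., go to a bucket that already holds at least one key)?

3

445 → bucket 4
607 → bucket 4 (collision)
688 → bucket 4 (collision)
808 → bucket 7
166 → bucket 4 (collision)
Final buckets:
0: _
1: _
2: _
3: _
4: 445 -> 607 -> 688 -> 166
5: _
6: _
7: 808
8: _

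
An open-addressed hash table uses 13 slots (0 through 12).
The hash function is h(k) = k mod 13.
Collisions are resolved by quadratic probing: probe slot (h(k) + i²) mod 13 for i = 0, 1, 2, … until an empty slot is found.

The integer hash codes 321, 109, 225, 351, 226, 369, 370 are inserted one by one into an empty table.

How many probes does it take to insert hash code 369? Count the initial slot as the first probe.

4

321: h=9 → slot 9
109: h=5 → slot 5
225: h=4 → slot 4
351: h=0 → slot 0
226: h=5, probe 5,6 → slot 6
369: h=5, probe 5,6,9,1 → slot 1
370: h=6, probe 6,7 → slot 7
Table: [351, 369, _, _, 225, 109, 226, 370, _, 321, _, _, _]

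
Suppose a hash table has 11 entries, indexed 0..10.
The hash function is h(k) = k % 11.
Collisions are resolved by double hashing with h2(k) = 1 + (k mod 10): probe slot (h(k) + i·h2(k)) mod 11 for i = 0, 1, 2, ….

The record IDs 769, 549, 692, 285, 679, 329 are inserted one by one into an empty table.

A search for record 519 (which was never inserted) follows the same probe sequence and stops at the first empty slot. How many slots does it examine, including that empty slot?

769: h=10 → slot 10
549: h=10, h2=10, probe 10,9 → slot 9
692: h=10, h2=3, probe 10,2 → slot 2
285: h=10, h2=6, probe 10,5 → slot 5
679: h=8 → slot 8
329: h=10, h2=10, probe 10,9,8,7 → slot 7
Table: [., ., 692, ., ., 285, ., 329, 679, 549, 769]
Lookup 519: h=2, h2=10, probe 2,1 → slot 1 empty, not found.

2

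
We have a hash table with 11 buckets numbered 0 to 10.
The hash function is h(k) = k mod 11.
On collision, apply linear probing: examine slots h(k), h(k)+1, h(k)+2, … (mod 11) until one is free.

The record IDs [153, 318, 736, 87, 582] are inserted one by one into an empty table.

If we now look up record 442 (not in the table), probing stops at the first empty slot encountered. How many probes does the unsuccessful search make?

3

Insert 153: h=10, slot 10 empty → index 10.
Insert 318: h=10, slot 10 occupied → index 0.
Insert 736: h=10, slots 10,0 occupied → index 1.
Insert 87: h=10, slots 10,0,1 occupied → index 2.
Insert 582: h=10, slots 10,0,1,2 occupied → index 3.
Table: [318, 736, 87, 582, ∅, ∅, ∅, ∅, ∅, ∅, 153]
Lookup 442: h=2, probe 2,3,4 → slot 4 empty, not found.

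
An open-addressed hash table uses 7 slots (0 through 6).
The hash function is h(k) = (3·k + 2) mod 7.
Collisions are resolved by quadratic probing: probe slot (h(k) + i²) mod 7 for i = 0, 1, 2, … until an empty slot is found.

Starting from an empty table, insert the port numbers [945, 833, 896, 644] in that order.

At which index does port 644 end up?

4

945 hashes to 2; slot 2 is free → place at 2.
833 hashes to 2; 2 taken → place at 3.
896 hashes to 2; 2,3 taken → place at 6.
644 hashes to 2; 2,3,6 taken → place at 4.
Table: [., ., 945, 833, 644, ., 896]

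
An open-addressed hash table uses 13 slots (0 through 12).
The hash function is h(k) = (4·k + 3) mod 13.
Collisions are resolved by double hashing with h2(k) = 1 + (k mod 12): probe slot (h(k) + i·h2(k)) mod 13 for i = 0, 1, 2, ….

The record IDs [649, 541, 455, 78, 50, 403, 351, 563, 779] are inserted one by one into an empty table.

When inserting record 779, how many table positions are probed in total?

8

649: h=12 => slot 12
541: h=9 => slot 9
455: h=3 => slot 3
78: h=3, h2=7, probe 3,10 => slot 10
50: h=8 => slot 8
403: h=3, h2=8, probe 3,11 => slot 11
351: h=3, h2=4, probe 3,7 => slot 7
563: h=6 => slot 6
779: h=12, h2=12, probe 12,11,10,9,8,7,6,5 => slot 5
Table: [-, -, -, 455, -, 779, 563, 351, 50, 541, 78, 403, 649]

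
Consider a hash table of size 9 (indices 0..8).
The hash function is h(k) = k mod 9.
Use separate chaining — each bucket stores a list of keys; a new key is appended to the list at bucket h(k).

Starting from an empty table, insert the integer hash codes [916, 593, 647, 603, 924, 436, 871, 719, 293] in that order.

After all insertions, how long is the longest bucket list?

Insert 916: h=7, bucket 7 empty -> new chain.
Insert 593: h=8, bucket 8 empty -> new chain.
Insert 647: h=8, bucket 8 nonempty -> append to chain.
Insert 603: h=0, bucket 0 empty -> new chain.
Insert 924: h=6, bucket 6 empty -> new chain.
Insert 436: h=4, bucket 4 empty -> new chain.
Insert 871: h=7, bucket 7 nonempty -> append to chain.
Insert 719: h=8, bucket 8 nonempty -> append to chain.
Insert 293: h=5, bucket 5 empty -> new chain.
Final buckets:
0: 603
1: _
2: _
3: _
4: 436
5: 293
6: 924
7: 916 -> 871
8: 593 -> 647 -> 719

3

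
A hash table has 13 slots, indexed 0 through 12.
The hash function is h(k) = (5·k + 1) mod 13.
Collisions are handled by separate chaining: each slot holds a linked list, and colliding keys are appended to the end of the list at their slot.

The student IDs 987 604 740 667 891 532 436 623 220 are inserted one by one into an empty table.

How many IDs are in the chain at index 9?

Insert 987: h=9, bucket 9 empty -> new chain.
Insert 604: h=5, bucket 5 empty -> new chain.
Insert 740: h=9, bucket 9 nonempty -> append to chain.
Insert 667: h=8, bucket 8 empty -> new chain.
Insert 891: h=10, bucket 10 empty -> new chain.
Insert 532: h=9, bucket 9 nonempty -> append to chain.
Insert 436: h=10, bucket 10 nonempty -> append to chain.
Insert 623: h=9, bucket 9 nonempty -> append to chain.
Insert 220: h=9, bucket 9 nonempty -> append to chain.
Final buckets:
0: —
1: —
2: —
3: —
4: —
5: 604
6: —
7: —
8: 667
9: 987 -> 740 -> 532 -> 623 -> 220
10: 891 -> 436
11: —
12: —

5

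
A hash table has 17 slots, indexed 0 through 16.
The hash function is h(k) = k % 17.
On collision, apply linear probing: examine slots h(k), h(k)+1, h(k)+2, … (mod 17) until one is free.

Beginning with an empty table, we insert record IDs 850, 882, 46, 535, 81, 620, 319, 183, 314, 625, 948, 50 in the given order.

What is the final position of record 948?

850 hashes to 0; slot 0 is free → place at 0.
882 hashes to 15; slot 15 is free → place at 15.
46 hashes to 12; slot 12 is free → place at 12.
535 hashes to 8; slot 8 is free → place at 8.
81 hashes to 13; slot 13 is free → place at 13.
620 hashes to 8; 8 taken → place at 9.
319 hashes to 13; 13 taken → place at 14.
183 hashes to 13; 13,14,15 taken → place at 16.
314 hashes to 8; 8,9 taken → place at 10.
625 hashes to 13; 13,14,15,16,0 taken → place at 1.
948 hashes to 13; 13,14,15,16,0,1 taken → place at 2.
50 hashes to 16; 16,0,1,2 taken → place at 3.
Table: [850, 625, 948, 50, -, -, -, -, 535, 620, 314, -, 46, 81, 319, 882, 183]

2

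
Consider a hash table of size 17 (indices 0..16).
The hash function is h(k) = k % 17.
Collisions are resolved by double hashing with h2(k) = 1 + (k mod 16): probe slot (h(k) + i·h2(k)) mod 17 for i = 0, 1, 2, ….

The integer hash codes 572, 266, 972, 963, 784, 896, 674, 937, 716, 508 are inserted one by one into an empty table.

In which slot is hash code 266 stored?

572: h=11 => slot 11
266: h=11, h2=11, probe 11,5 => slot 5
972: h=3 => slot 3
963: h=11, h2=4, probe 11,15 => slot 15
784: h=2 => slot 2
896: h=12 => slot 12
674: h=11, h2=3, probe 11,14 => slot 14
937: h=2, h2=10, probe 2,12,5,15,8 => slot 8
716: h=2, h2=13, probe 2,15,11,7 => slot 7
508: h=15, h2=13, probe 15,11,7,3,16 => slot 16
Table: [∅, ∅, 784, 972, ∅, 266, ∅, 716, 937, ∅, ∅, 572, 896, ∅, 674, 963, 508]

5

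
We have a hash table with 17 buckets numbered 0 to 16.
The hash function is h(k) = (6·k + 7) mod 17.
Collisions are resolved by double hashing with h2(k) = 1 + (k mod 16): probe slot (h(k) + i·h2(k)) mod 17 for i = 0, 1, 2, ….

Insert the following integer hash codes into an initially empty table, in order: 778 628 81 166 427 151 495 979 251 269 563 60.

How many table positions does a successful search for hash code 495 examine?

778: h=0 => slot 0
628: h=1 => slot 1
81: h=0, h2=2, probe 0,2 => slot 2
166: h=0, h2=7, probe 0,7 => slot 7
427: h=2, h2=12, probe 2,14 => slot 14
151: h=12 => slot 12
495: h=2, h2=16, probe 2,1,0,16 => slot 16
979: h=16, h2=4, probe 16,3 => slot 3
251: h=0, h2=12, probe 0,12,7,2,14,9 => slot 9
269: h=6 => slot 6
563: h=2, h2=4, probe 2,6,10 => slot 10
60: h=10, h2=13, probe 10,6,2,15 => slot 15
Table: [778, 628, 81, 979, —, —, 269, 166, —, 251, 563, —, 151, —, 427, 60, 495]
Lookup 495: h=2, h2=16, probe 2,1,0,16 → found at 16.

4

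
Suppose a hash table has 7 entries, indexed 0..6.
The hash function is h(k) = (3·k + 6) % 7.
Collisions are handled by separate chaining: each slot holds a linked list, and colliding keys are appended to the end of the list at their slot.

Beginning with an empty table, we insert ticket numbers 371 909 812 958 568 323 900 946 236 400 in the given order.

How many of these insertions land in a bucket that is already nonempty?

5

Insert 371: h=6, bucket 6 empty → new chain.
Insert 909: h=3, bucket 3 empty → new chain.
Insert 812: h=6, bucket 6 nonempty → append to chain.
Insert 958: h=3, bucket 3 nonempty → append to chain.
Insert 568: h=2, bucket 2 empty → new chain.
Insert 323: h=2, bucket 2 nonempty → append to chain.
Insert 900: h=4, bucket 4 empty → new chain.
Insert 946: h=2, bucket 2 nonempty → append to chain.
Insert 236: h=0, bucket 0 empty → new chain.
Insert 400: h=2, bucket 2 nonempty → append to chain.
Final buckets:
0: 236
1: -
2: 568 -> 323 -> 946 -> 400
3: 909 -> 958
4: 900
5: -
6: 371 -> 812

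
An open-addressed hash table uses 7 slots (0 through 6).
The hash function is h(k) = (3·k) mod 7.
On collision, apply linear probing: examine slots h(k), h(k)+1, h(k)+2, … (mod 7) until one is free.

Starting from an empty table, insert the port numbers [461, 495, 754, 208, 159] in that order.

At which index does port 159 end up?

461 hashes to 4; slot 4 is free => place at 4.
495 hashes to 1; slot 1 is free => place at 1.
754 hashes to 1; 1 taken => place at 2.
208 hashes to 1; 1,2 taken => place at 3.
159 hashes to 1; 1,2,3,4 taken => place at 5.
Table: [∅, 495, 754, 208, 461, 159, ∅]

5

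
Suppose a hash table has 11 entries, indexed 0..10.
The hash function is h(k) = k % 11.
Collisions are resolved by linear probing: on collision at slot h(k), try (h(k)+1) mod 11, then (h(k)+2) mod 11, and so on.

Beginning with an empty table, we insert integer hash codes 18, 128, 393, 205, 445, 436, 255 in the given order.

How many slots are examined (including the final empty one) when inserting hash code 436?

18 hashes to 7; slot 7 is free → place at 7.
128 hashes to 7; 7 taken → place at 8.
393 hashes to 8; 8 taken → place at 9.
205 hashes to 7; 7,8,9 taken → place at 10.
445 hashes to 5; slot 5 is free → place at 5.
436 hashes to 7; 7,8,9,10 taken → place at 0.
255 hashes to 2; slot 2 is free → place at 2.
Table: [436, _, 255, _, _, 445, _, 18, 128, 393, 205]

5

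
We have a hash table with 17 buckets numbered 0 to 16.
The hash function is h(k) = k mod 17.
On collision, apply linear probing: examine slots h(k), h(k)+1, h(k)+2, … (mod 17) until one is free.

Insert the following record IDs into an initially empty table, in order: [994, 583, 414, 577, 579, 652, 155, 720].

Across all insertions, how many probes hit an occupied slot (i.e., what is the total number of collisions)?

Insert 994: h=8, slot 8 empty => index 8.
Insert 583: h=5, slot 5 empty => index 5.
Insert 414: h=6, slot 6 empty => index 6.
Insert 577: h=16, slot 16 empty => index 16.
Insert 579: h=1, slot 1 empty => index 1.
Insert 652: h=6, slot 6 occupied => index 7.
Insert 155: h=2, slot 2 empty => index 2.
Insert 720: h=6, slots 6,7,8 occupied => index 9.
Table: [—, 579, 155, —, —, 583, 414, 652, 994, 720, —, —, —, —, —, —, 577]

4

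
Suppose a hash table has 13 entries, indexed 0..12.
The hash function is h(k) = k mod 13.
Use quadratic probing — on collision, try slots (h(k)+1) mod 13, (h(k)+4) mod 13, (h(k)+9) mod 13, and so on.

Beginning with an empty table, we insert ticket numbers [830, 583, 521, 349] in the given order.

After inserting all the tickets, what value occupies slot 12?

830 hashes to 11; slot 11 is free → place at 11.
583 hashes to 11; 11 taken → place at 12.
521 hashes to 1; slot 1 is free → place at 1.
349 hashes to 11; 11,12 taken → place at 2.
Table: [_, 521, 349, _, _, _, _, _, _, _, _, 830, 583]

583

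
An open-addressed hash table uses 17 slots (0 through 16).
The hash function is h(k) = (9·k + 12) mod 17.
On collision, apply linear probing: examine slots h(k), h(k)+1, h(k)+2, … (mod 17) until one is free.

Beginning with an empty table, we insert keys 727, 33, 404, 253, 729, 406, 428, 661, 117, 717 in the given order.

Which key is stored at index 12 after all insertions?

727: h=10 => slot 10
33: h=3 => slot 3
404: h=10, probe 10,11 => slot 11
253: h=11, probe 11,12 => slot 12
729: h=11, probe 11,12,13 => slot 13
406: h=11, probe 11,12,13,14 => slot 14
428: h=5 => slot 5
661: h=11, probe 11,12,13,14,15 => slot 15
117: h=11, probe 11,12,13,14,15,16 => slot 16
717: h=5, probe 5,6 => slot 6
Table: [., ., ., 33, ., 428, 717, ., ., ., 727, 404, 253, 729, 406, 661, 117]

253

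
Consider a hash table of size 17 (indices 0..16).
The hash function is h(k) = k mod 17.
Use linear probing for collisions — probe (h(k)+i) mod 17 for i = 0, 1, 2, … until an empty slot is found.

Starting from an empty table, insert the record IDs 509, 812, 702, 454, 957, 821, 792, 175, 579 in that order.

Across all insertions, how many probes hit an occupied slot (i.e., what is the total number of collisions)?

Insert 509: h=16, slot 16 empty => index 16.
Insert 812: h=13, slot 13 empty => index 13.
Insert 702: h=5, slot 5 empty => index 5.
Insert 454: h=12, slot 12 empty => index 12.
Insert 957: h=5, slot 5 occupied => index 6.
Insert 821: h=5, slots 5,6 occupied => index 7.
Insert 792: h=10, slot 10 empty => index 10.
Insert 175: h=5, slots 5,6,7 occupied => index 8.
Insert 579: h=1, slot 1 empty => index 1.
Table: [—, 579, —, —, —, 702, 957, 821, 175, —, 792, —, 454, 812, —, —, 509]

6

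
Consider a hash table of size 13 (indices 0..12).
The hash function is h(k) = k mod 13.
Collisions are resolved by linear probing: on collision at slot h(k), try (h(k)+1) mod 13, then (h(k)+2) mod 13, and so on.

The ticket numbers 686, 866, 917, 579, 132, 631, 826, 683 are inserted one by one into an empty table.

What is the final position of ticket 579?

Insert 686: h=10, slot 10 empty → index 10.
Insert 866: h=8, slot 8 empty → index 8.
Insert 917: h=7, slot 7 empty → index 7.
Insert 579: h=7, slots 7,8 occupied → index 9.
Insert 132: h=2, slot 2 empty → index 2.
Insert 631: h=7, slots 7,8,9,10 occupied → index 11.
Insert 826: h=7, slots 7,8,9,10,11 occupied → index 12.
Insert 683: h=7, slots 7,8,9,10,11,12 occupied → index 0.
Table: [683, —, 132, —, —, —, —, 917, 866, 579, 686, 631, 826]

9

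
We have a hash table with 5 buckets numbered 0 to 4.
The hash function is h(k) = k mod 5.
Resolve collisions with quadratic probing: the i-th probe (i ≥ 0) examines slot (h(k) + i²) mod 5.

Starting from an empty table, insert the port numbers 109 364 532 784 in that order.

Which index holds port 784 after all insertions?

3

109: h=4 → slot 4
364: h=4, probe 4,0 → slot 0
532: h=2 → slot 2
784: h=4, probe 4,0,3 → slot 3
Table: [364, -, 532, 784, 109]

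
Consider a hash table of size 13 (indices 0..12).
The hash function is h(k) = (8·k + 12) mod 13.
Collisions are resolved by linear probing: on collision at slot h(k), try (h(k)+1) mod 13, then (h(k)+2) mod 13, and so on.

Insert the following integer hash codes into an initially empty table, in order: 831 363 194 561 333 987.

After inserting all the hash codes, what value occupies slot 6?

831 hashes to 4; slot 4 is free → place at 4.
363 hashes to 4; 4 taken → place at 5.
194 hashes to 4; 4,5 taken → place at 6.
561 hashes to 2; slot 2 is free → place at 2.
333 hashes to 11; slot 11 is free → place at 11.
987 hashes to 4; 4,5,6 taken → place at 7.
Table: [-, -, 561, -, 831, 363, 194, 987, -, -, -, 333, -]

194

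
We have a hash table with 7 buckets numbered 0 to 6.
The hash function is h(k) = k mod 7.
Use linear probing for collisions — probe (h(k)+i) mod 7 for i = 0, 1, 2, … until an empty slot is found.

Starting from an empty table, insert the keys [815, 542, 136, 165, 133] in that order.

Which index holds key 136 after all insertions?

5

815 hashes to 3; slot 3 is free -> place at 3.
542 hashes to 3; 3 taken -> place at 4.
136 hashes to 3; 3,4 taken -> place at 5.
165 hashes to 4; 4,5 taken -> place at 6.
133 hashes to 0; slot 0 is free -> place at 0.
Table: [133, -, -, 815, 542, 136, 165]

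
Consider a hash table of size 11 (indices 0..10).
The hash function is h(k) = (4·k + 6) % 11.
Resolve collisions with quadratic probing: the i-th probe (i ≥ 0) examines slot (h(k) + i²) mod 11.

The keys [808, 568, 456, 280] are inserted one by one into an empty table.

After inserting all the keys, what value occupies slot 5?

808: h=4 -> slot 4
568: h=1 -> slot 1
456: h=4, probe 4,5 -> slot 5
280: h=4, probe 4,5,8 -> slot 8
Table: [., 568, ., ., 808, 456, ., ., 280, ., .]

456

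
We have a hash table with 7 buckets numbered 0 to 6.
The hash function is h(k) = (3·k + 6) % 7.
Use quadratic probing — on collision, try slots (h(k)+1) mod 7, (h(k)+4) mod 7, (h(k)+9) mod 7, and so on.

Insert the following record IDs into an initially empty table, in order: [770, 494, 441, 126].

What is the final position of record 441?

770 hashes to 6; slot 6 is free → place at 6.
494 hashes to 4; slot 4 is free → place at 4.
441 hashes to 6; 6 taken → place at 0.
126 hashes to 6; 6,0 taken → place at 3.
Table: [441, —, —, 126, 494, —, 770]

0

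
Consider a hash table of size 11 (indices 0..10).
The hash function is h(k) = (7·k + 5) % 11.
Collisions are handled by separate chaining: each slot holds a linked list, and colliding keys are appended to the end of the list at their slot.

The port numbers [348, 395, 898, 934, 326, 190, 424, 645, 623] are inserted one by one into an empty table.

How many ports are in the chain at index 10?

Insert 348: h=10, bucket 10 empty -> new chain.
Insert 395: h=9, bucket 9 empty -> new chain.
Insert 898: h=10, bucket 10 nonempty -> append to chain.
Insert 934: h=9, bucket 9 nonempty -> append to chain.
Insert 326: h=10, bucket 10 nonempty -> append to chain.
Insert 190: h=4, bucket 4 empty -> new chain.
Insert 424: h=3, bucket 3 empty -> new chain.
Insert 645: h=10, bucket 10 nonempty -> append to chain.
Insert 623: h=10, bucket 10 nonempty -> append to chain.
Final buckets:
0: ∅
1: ∅
2: ∅
3: 424
4: 190
5: ∅
6: ∅
7: ∅
8: ∅
9: 395 -> 934
10: 348 -> 898 -> 326 -> 645 -> 623

5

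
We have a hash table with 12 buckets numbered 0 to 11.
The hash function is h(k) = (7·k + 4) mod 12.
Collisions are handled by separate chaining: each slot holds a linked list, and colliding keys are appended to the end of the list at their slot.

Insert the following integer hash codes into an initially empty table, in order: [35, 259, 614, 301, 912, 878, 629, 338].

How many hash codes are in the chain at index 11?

1

35 -> bucket 9
259 -> bucket 5
614 -> bucket 6
301 -> bucket 11
912 -> bucket 4
878 -> bucket 6 (collision)
629 -> bucket 3
338 -> bucket 6 (collision)
Final buckets:
0: -
1: -
2: -
3: 629
4: 912
5: 259
6: 614 -> 878 -> 338
7: -
8: -
9: 35
10: -
11: 301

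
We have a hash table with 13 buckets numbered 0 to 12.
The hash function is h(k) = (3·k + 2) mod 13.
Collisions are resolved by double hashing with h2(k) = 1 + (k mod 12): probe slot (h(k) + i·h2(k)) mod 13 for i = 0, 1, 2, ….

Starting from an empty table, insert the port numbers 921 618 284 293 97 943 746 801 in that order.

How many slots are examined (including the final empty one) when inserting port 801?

921 hashes to 9; slot 9 is free -> place at 9.
618 hashes to 10; slot 10 is free -> place at 10.
284 hashes to 9, h2=9; 9 taken -> place at 5.
293 hashes to 10, h2=6; 10 taken -> place at 3.
97 hashes to 7; slot 7 is free -> place at 7.
943 hashes to 10, h2=8; 10,5 taken -> place at 0.
746 hashes to 4; slot 4 is free -> place at 4.
801 hashes to 0, h2=10; 0,10,7,4 taken -> place at 1.
Table: [943, 801, -, 293, 746, 284, -, 97, -, 921, 618, -, -]

5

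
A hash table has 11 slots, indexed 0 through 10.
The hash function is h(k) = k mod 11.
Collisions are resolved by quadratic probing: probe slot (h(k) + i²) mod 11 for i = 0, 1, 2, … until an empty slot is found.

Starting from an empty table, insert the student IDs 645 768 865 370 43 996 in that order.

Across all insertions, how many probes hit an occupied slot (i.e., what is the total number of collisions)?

3

645 hashes to 7; slot 7 is free → place at 7.
768 hashes to 9; slot 9 is free → place at 9.
865 hashes to 7; 7 taken → place at 8.
370 hashes to 7; 7,8 taken → place at 0.
43 hashes to 10; slot 10 is free → place at 10.
996 hashes to 6; slot 6 is free → place at 6.
Table: [370, _, _, _, _, _, 996, 645, 865, 768, 43]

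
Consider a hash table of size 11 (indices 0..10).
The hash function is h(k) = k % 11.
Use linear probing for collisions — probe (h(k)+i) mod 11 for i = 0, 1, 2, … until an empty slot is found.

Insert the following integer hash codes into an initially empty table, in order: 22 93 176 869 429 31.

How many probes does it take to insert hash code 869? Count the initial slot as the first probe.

Insert 22: h=0, slot 0 empty => index 0.
Insert 93: h=5, slot 5 empty => index 5.
Insert 176: h=0, slot 0 occupied => index 1.
Insert 869: h=0, slots 0,1 occupied => index 2.
Insert 429: h=0, slots 0,1,2 occupied => index 3.
Insert 31: h=9, slot 9 empty => index 9.
Table: [22, 176, 869, 429, —, 93, —, —, —, 31, —]

3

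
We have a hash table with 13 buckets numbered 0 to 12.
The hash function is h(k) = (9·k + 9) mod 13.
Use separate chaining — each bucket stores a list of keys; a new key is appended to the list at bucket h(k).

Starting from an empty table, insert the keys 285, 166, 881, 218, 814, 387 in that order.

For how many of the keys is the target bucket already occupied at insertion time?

285 -> bucket 0
166 -> bucket 8
881 -> bucket 8 (collision)
218 -> bucket 8 (collision)
814 -> bucket 3
387 -> bucket 8 (collision)
Final buckets:
0: 285
1: _
2: _
3: 814
4: _
5: _
6: _
7: _
8: 166 -> 881 -> 218 -> 387
9: _
10: _
11: _
12: _

3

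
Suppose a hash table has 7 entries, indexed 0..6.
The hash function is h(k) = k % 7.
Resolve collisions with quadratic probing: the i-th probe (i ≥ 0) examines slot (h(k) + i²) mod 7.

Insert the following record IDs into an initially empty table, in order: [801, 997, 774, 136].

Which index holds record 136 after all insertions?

0

801: h=3 -> slot 3
997: h=3, probe 3,4 -> slot 4
774: h=4, probe 4,5 -> slot 5
136: h=3, probe 3,4,0 -> slot 0
Table: [136, ., ., 801, 997, 774, .]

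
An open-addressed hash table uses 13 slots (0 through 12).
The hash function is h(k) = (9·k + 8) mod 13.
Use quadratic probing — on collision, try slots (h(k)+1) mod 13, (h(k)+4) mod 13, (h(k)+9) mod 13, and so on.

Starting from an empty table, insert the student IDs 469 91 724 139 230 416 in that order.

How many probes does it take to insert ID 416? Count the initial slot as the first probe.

469 hashes to 4; slot 4 is free → place at 4.
91 hashes to 8; slot 8 is free → place at 8.
724 hashes to 11; slot 11 is free → place at 11.
139 hashes to 11; 11 taken → place at 12.
230 hashes to 11; 11,12 taken → place at 2.
416 hashes to 8; 8 taken → place at 9.
Table: [_, _, 230, _, 469, _, _, _, 91, 416, _, 724, 139]

2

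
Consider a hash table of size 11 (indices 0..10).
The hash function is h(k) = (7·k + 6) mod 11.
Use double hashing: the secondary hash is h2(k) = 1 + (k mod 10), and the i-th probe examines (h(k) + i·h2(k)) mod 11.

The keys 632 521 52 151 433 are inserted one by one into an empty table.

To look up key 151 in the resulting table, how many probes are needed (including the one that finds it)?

632: h=8 => slot 8
521: h=1 => slot 1
52: h=7 => slot 7
151: h=7, h2=2, probe 7,9 => slot 9
433: h=1, h2=4, probe 1,5 => slot 5
Table: [_, 521, _, _, _, 433, _, 52, 632, 151, _]
Lookup 151: h=7, h2=2, probe 7,9 → found at 9.

2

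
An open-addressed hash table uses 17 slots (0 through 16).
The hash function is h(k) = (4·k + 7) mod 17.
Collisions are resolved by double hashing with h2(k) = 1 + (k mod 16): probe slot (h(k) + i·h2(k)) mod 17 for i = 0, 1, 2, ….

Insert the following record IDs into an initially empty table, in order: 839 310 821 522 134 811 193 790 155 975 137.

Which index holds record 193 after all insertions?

1

839 hashes to 14; slot 14 is free → place at 14.
310 hashes to 6; slot 6 is free → place at 6.
821 hashes to 10; slot 10 is free → place at 10.
522 hashes to 4; slot 4 is free → place at 4.
134 hashes to 16; slot 16 is free → place at 16.
811 hashes to 4, h2=12; 4,16 taken → place at 11.
193 hashes to 14, h2=2; 14,16 taken → place at 1.
790 hashes to 5; slot 5 is free → place at 5.
155 hashes to 15; slot 15 is free → place at 15.
975 hashes to 14, h2=16; 14 taken → place at 13.
137 hashes to 11, h2=10; 11,4,14 taken → place at 7.
Table: [—, 193, —, —, 522, 790, 310, 137, —, —, 821, 811, —, 975, 839, 155, 134]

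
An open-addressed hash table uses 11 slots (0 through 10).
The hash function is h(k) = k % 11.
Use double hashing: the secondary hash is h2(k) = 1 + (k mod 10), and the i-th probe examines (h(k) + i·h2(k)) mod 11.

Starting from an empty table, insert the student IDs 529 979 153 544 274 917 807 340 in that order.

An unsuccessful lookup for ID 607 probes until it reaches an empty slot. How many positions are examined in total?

3

529: h=1 => slot 1
979: h=0 => slot 0
153: h=10 => slot 10
544: h=5 => slot 5
274: h=10, h2=5, probe 10,4 => slot 4
917: h=4, h2=8, probe 4,1,9 => slot 9
807: h=4, h2=8, probe 4,1,9,6 => slot 6
340: h=10, h2=1, probe 10,0,1,2 => slot 2
Table: [979, 529, 340, —, 274, 544, 807, —, —, 917, 153]
Lookup 607: h=2, h2=8, probe 2,10,7 → slot 7 empty, not found.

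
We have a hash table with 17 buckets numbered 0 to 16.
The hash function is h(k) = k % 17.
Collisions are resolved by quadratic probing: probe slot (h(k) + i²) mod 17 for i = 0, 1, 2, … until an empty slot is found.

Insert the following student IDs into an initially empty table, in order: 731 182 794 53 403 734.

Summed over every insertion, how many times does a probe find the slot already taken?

3

731 hashes to 0; slot 0 is free -> place at 0.
182 hashes to 12; slot 12 is free -> place at 12.
794 hashes to 12; 12 taken -> place at 13.
53 hashes to 2; slot 2 is free -> place at 2.
403 hashes to 12; 12,13 taken -> place at 16.
734 hashes to 3; slot 3 is free -> place at 3.
Table: [731, —, 53, 734, —, —, —, —, —, —, —, —, 182, 794, —, —, 403]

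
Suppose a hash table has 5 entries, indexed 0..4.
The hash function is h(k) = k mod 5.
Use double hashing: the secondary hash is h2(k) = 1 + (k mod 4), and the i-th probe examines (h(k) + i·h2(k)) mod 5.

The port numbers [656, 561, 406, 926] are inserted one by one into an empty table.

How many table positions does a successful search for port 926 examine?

3

656: h=1 -> slot 1
561: h=1, h2=2, probe 1,3 -> slot 3
406: h=1, h2=3, probe 1,4 -> slot 4
926: h=1, h2=3, probe 1,4,2 -> slot 2
Table: [—, 656, 926, 561, 406]
Lookup 926: h=1, h2=3, probe 1,4,2 → found at 2.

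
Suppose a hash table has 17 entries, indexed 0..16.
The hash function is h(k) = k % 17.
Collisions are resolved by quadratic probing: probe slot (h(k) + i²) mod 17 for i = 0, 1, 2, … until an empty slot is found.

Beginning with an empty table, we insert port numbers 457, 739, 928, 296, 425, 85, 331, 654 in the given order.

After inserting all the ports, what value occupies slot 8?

739

457 hashes to 15; slot 15 is free → place at 15.
739 hashes to 8; slot 8 is free → place at 8.
928 hashes to 10; slot 10 is free → place at 10.
296 hashes to 7; slot 7 is free → place at 7.
425 hashes to 0; slot 0 is free → place at 0.
85 hashes to 0; 0 taken → place at 1.
331 hashes to 8; 8 taken → place at 9.
654 hashes to 8; 8,9 taken → place at 12.
Table: [425, 85, ., ., ., ., ., 296, 739, 331, 928, ., 654, ., ., 457, .]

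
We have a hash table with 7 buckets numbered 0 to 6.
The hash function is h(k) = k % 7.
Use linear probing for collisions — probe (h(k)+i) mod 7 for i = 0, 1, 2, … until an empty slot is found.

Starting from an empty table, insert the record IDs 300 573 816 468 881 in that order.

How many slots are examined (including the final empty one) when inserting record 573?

2

300 hashes to 6; slot 6 is free -> place at 6.
573 hashes to 6; 6 taken -> place at 0.
816 hashes to 4; slot 4 is free -> place at 4.
468 hashes to 6; 6,0 taken -> place at 1.
881 hashes to 6; 6,0,1 taken -> place at 2.
Table: [573, 468, 881, _, 816, _, 300]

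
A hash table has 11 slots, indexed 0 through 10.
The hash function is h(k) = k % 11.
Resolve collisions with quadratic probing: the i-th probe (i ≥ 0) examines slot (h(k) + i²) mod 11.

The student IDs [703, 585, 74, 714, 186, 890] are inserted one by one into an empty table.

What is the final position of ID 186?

3

703 hashes to 10; slot 10 is free => place at 10.
585 hashes to 2; slot 2 is free => place at 2.
74 hashes to 8; slot 8 is free => place at 8.
714 hashes to 10; 10 taken => place at 0.
186 hashes to 10; 10,0 taken => place at 3.
890 hashes to 10; 10,0,3,8 taken => place at 4.
Table: [714, _, 585, 186, 890, _, _, _, 74, _, 703]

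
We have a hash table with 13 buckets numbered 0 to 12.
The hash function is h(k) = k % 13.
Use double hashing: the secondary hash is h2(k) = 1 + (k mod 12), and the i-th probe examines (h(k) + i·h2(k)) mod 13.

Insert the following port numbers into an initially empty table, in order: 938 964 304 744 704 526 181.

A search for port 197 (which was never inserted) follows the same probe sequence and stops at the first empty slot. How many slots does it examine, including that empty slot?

2

Insert 938: h=2, slot 2 empty => index 2.
Insert 964: h=2, h2=5, slot 2 occupied => index 7.
Insert 304: h=5, slot 5 empty => index 5.
Insert 744: h=3, slot 3 empty => index 3.
Insert 704: h=2, h2=9, slot 2 occupied => index 11.
Insert 526: h=6, slot 6 empty => index 6.
Insert 181: h=12, slot 12 empty => index 12.
Table: [—, —, 938, 744, —, 304, 526, 964, —, —, —, 704, 181]
Lookup 197: h=2, h2=6, probe 2,8 → slot 8 empty, not found.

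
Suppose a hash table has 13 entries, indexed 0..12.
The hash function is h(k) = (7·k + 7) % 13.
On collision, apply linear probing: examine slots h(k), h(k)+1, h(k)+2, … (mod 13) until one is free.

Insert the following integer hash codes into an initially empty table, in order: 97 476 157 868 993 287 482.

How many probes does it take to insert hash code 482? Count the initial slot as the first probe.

97: h=10 → slot 10
476: h=11 → slot 11
157: h=1 → slot 1
868: h=12 → slot 12
993: h=3 → slot 3
287: h=1, probe 1,2 → slot 2
482: h=1, probe 1,2,3,4 → slot 4
Table: [∅, 157, 287, 993, 482, ∅, ∅, ∅, ∅, ∅, 97, 476, 868]

4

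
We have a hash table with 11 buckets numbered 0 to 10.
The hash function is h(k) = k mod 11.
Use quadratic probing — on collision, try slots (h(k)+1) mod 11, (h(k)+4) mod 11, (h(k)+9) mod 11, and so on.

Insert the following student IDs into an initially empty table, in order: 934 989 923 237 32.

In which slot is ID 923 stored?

3

934: h=10 → slot 10
989: h=10, probe 10,0 → slot 0
923: h=10, probe 10,0,3 → slot 3
237: h=6 → slot 6
32: h=10, probe 10,0,3,8 → slot 8
Table: [989, -, -, 923, -, -, 237, -, 32, -, 934]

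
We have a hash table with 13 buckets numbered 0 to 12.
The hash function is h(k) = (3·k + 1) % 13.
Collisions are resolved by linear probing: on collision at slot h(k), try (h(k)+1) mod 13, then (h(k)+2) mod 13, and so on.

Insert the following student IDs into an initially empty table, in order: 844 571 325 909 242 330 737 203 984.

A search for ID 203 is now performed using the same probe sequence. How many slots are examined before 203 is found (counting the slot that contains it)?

844: h=11 → slot 11
571: h=11, probe 11,12 → slot 12
325: h=1 → slot 1
909: h=11, probe 11,12,0 → slot 0
242: h=12, probe 12,0,1,2 → slot 2
330: h=3 → slot 3
737: h=2, probe 2,3,4 → slot 4
203: h=12, probe 12,0,1,2,3,4,5 → slot 5
984: h=2, probe 2,3,4,5,6 → slot 6
Table: [909, 325, 242, 330, 737, 203, 984, _, _, _, _, 844, 571]
Lookup 203: h=12, probe 12,0,1,2,3,4,5 → found at 5.

7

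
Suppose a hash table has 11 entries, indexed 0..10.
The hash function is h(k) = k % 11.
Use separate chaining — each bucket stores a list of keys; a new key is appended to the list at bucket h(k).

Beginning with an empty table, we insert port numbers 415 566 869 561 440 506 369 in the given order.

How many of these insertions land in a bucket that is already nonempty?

3

415 -> bucket 8
566 -> bucket 5
869 -> bucket 0
561 -> bucket 0 (collision)
440 -> bucket 0 (collision)
506 -> bucket 0 (collision)
369 -> bucket 6
Final buckets:
0: 869 -> 561 -> 440 -> 506
1: .
2: .
3: .
4: .
5: 566
6: 369
7: .
8: 415
9: .
10: .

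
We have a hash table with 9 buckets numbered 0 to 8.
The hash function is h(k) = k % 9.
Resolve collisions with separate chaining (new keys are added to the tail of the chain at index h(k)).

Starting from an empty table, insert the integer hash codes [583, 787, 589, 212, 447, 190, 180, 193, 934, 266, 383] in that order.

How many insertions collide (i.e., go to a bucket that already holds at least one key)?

583 -> bucket 7
787 -> bucket 4
589 -> bucket 4 (collision)
212 -> bucket 5
447 -> bucket 6
190 -> bucket 1
180 -> bucket 0
193 -> bucket 4 (collision)
934 -> bucket 7 (collision)
266 -> bucket 5 (collision)
383 -> bucket 5 (collision)
Final buckets:
0: 180
1: 190
2: _
3: _
4: 787 -> 589 -> 193
5: 212 -> 266 -> 383
6: 447
7: 583 -> 934
8: _

5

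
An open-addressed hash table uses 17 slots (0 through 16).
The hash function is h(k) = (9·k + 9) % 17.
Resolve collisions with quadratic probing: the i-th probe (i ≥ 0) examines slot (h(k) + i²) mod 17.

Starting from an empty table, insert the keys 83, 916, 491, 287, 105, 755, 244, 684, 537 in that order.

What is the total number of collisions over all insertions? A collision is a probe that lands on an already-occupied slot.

7

83: h=8 -> slot 8
916: h=8, probe 8,9 -> slot 9
491: h=8, probe 8,9,12 -> slot 12
287: h=8, probe 8,9,12,0 -> slot 0
105: h=2 -> slot 2
755: h=4 -> slot 4
244: h=12, probe 12,13 -> slot 13
684: h=11 -> slot 11
537: h=14 -> slot 14
Table: [287, ∅, 105, ∅, 755, ∅, ∅, ∅, 83, 916, ∅, 684, 491, 244, 537, ∅, ∅]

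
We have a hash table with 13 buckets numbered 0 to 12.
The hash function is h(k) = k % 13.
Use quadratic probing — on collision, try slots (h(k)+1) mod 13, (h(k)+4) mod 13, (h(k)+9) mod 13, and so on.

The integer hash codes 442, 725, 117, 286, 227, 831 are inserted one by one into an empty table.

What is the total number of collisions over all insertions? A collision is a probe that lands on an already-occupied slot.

3

442: h=0 => slot 0
725: h=10 => slot 10
117: h=0, probe 0,1 => slot 1
286: h=0, probe 0,1,4 => slot 4
227: h=6 => slot 6
831: h=12 => slot 12
Table: [442, 117, -, -, 286, -, 227, -, -, -, 725, -, 831]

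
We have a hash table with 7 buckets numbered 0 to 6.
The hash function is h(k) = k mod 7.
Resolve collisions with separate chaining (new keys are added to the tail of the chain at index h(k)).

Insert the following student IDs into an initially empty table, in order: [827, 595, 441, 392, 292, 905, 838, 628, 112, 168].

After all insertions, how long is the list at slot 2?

1

827 → bucket 1
595 → bucket 0
441 → bucket 0 (collision)
392 → bucket 0 (collision)
292 → bucket 5
905 → bucket 2
838 → bucket 5 (collision)
628 → bucket 5 (collision)
112 → bucket 0 (collision)
168 → bucket 0 (collision)
Final buckets:
0: 595 -> 441 -> 392 -> 112 -> 168
1: 827
2: 905
3: -
4: -
5: 292 -> 838 -> 628
6: -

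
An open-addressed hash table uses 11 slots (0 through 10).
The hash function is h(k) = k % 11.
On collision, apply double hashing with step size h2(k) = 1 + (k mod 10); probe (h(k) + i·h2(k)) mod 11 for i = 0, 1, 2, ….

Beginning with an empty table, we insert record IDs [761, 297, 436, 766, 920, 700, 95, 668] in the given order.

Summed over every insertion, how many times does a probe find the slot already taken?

10

761: h=2 -> slot 2
297: h=0 -> slot 0
436: h=7 -> slot 7
766: h=7, h2=7, probe 7,3 -> slot 3
920: h=7, h2=1, probe 7,8 -> slot 8
700: h=7, h2=1, probe 7,8,9 -> slot 9
95: h=7, h2=6, probe 7,2,8,3,9,4 -> slot 4
668: h=8, h2=9, probe 8,6 -> slot 6
Table: [297, _, 761, 766, 95, _, 668, 436, 920, 700, _]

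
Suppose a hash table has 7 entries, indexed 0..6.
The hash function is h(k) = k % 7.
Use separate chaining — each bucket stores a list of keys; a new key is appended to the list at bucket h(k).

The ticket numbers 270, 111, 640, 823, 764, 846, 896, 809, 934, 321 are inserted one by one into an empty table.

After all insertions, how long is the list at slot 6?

270 -> bucket 4
111 -> bucket 6
640 -> bucket 3
823 -> bucket 4 (collision)
764 -> bucket 1
846 -> bucket 6 (collision)
896 -> bucket 0
809 -> bucket 4 (collision)
934 -> bucket 3 (collision)
321 -> bucket 6 (collision)
Final buckets:
0: 896
1: 764
2: —
3: 640 -> 934
4: 270 -> 823 -> 809
5: —
6: 111 -> 846 -> 321

3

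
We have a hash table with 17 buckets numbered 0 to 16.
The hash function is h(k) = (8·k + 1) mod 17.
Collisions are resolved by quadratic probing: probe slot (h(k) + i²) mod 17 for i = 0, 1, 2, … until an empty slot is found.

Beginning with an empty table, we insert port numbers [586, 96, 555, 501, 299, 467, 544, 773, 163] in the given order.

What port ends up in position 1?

Insert 586: h=14, slot 14 empty => index 14.
Insert 96: h=4, slot 4 empty => index 4.
Insert 555: h=4, slot 4 occupied => index 5.
Insert 501: h=14, slot 14 occupied => index 15.
Insert 299: h=13, slot 13 empty => index 13.
Insert 467: h=14, slots 14,15 occupied => index 1.
Insert 544: h=1, slot 1 occupied => index 2.
Insert 773: h=14, slots 14,15,1 occupied => index 6.
Insert 163: h=13, slots 13,14 occupied => index 0.
Table: [163, 467, 544, -, 96, 555, 773, -, -, -, -, -, -, 299, 586, 501, -]

467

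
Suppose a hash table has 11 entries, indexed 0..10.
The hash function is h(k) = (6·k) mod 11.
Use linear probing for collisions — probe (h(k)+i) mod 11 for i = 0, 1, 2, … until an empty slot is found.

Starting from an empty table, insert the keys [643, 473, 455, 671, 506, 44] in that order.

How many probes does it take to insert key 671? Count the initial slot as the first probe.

643: h=8 -> slot 8
473: h=0 -> slot 0
455: h=2 -> slot 2
671: h=0, probe 0,1 -> slot 1
506: h=0, probe 0,1,2,3 -> slot 3
44: h=0, probe 0,1,2,3,4 -> slot 4
Table: [473, 671, 455, 506, 44, ∅, ∅, ∅, 643, ∅, ∅]

2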